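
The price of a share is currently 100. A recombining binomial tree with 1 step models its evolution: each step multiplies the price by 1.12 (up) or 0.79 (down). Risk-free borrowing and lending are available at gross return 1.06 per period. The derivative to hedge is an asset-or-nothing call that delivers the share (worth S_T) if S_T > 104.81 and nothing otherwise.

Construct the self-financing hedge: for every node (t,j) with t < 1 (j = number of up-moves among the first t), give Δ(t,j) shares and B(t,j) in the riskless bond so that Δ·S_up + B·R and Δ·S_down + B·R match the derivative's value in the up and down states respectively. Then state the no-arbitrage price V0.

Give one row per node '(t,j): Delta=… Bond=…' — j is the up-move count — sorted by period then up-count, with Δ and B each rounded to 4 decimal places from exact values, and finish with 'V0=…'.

Since d<R<u, set p* = (R−d)/(u−d) = 0.8182; price each node as the discounted p*-expectation of its children.
Payoff layer (t=1): V(1,0)=0.0000, V(1,1)=112.0000
  t=0,j=0: stock 100.0000 → up 112.0000 (V=112.0000), down 79.0000 (V=0.0000). Price 86.4494; hedge Δ=3.3939, bond B=-252.9445.
The time-0 hedge costs 86.4494, which is the no-arbitrage price.

(0,0): Delta=3.3939 Bond=-252.9445
V0=86.4494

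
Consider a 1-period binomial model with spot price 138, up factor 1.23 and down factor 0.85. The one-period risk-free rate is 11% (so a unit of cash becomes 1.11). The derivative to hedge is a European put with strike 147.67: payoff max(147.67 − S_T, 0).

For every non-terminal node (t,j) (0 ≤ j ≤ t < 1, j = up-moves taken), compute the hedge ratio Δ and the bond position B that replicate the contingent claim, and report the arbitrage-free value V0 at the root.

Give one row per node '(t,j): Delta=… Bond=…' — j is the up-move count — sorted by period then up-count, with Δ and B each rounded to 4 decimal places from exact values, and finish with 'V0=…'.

(0,0): Delta=-0.5791 Bond=88.5612
V0=8.6401

No-arbitrage ⇒ martingale measure with p* = (R−d)/(u−d) = 0.6842.
Terminal values V(1,·): V(1,0)=30.3700, V(1,1)=0.0000
(0,0): S=138.0000. Δ = (V_up−V_dn)/(S_up−S_dn) = (0.0000−30.3700)/(169.7400−117.3000) = -0.5791. V = [p*·0.0000 + (1−p*)·30.3700]/1.11 = 8.6401. B = V − Δ·S = 88.5612.
Each (Δ,B) replicates both successor values, so the strategy is self-financing and V0 is arbitrage-free.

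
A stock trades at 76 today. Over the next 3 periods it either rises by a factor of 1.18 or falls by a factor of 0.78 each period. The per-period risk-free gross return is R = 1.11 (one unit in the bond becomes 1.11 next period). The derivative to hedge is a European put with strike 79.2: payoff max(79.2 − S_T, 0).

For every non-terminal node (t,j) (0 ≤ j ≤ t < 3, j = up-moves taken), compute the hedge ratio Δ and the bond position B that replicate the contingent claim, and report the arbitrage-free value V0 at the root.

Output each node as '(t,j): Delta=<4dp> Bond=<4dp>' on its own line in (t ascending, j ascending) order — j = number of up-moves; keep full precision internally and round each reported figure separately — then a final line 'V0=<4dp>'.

No-arbitrage ⇒ martingale measure with p* = (R−d)/(u−d) = 0.8250.
Payoff layer (t=3): V(3,0)=43.1340, V(3,1)=24.6387, V(3,2)=0.0000, V(3,3)=0.0000
Node (2,0) S=46.2384: V=(p*·24.6387+(1−p*)·43.1340)/1.11=25.1130; Δ=(24.6387−43.1340)/(54.5613−36.0660)=-1.0000; B=V−Δ·S=71.3514
Node (2,1) S=69.9504: V=(p*·0.0000+(1−p*)·24.6387)/1.11=3.8845; Δ=(0.0000−24.6387)/(82.5415−54.5613)=-0.8806; B=V−Δ·S=65.4812
Node (2,2) S=105.8224: V=(p*·0.0000+(1−p*)·0.0000)/1.11=0.0000; Δ=(0.0000−0.0000)/(124.8704−82.5415)=0.0000; B=V−Δ·S=0.0000
Node (1,0) S=59.2800: V=(p*·3.8845+(1−p*)·25.1130)/1.11=6.8464; Δ=(3.8845−25.1130)/(69.9504−46.2384)=-0.8953; B=V−Δ·S=59.9175
Node (1,1) S=89.6800: V=(p*·0.0000+(1−p*)·3.8845)/1.11=0.6124; Δ=(0.0000−3.8845)/(105.8224−69.9504)=-0.1083; B=V−Δ·S=10.3236
Node (0,0) S=76.0000: V=(p*·0.6124+(1−p*)·6.8464)/1.11=1.5346; Δ=(0.6124−6.8464)/(89.6800−59.2800)=-0.2051; B=V−Δ·S=17.1194
Self-financing check: at every node Δ·S+B equals the discounted successor values.

(0,0): Delta=-0.2051 Bond=17.1194
(1,0): Delta=-0.8953 Bond=59.9175
(1,1): Delta=-0.1083 Bond=10.3236
(2,0): Delta=-1.0000 Bond=71.3514
(2,1): Delta=-0.8806 Bond=65.4812
(2,2): Delta=0.0000 Bond=0.0000
V0=1.5346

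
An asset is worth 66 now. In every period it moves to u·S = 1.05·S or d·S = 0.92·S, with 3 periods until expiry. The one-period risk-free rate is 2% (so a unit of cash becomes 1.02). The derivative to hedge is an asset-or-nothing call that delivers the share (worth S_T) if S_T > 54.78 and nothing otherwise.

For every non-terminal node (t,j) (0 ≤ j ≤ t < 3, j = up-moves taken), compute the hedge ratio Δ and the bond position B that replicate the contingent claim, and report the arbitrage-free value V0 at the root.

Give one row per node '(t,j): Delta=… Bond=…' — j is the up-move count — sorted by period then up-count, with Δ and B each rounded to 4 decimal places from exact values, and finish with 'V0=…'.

(0,0): Delta=1.3066 Bond=-20.8309
(1,0): Delta=2.4730 Bond=-92.0727
(1,1): Delta=1.0000 Bond=0.0000
(2,0): Delta=8.0769 Bond=-406.9614
(2,1): Delta=1.0000 Bond=0.0000
(2,2): Delta=1.0000 Bond=0.0000
V0=65.4048

Under the risk-neutral measure, an up-move has probability p* = (R−d)/(u−d) = 0.7692 and values discount at R = 1.02.
Terminal payoffs: V(3,0)=0.0000, V(3,1)=58.6555, V(3,2)=66.9438, V(3,3)=76.4033
(2,0): S=55.8624. Δ = (V_up−V_dn)/(S_up−S_dn) = (58.6555−0.0000)/(58.6555−51.3934) = 8.0769. V = [p*·58.6555 + (1−p*)·0.0000]/1.02 = 44.2349. B = V − Δ·S = -406.9614.
(2,1): S=63.7560. Δ = (V_up−V_dn)/(S_up−S_dn) = (66.9438−58.6555)/(66.9438−58.6555) = 1.0000. V = [p*·66.9438 + (1−p*)·58.6555]/1.02 = 63.7560. B = V − Δ·S = 0.0000.
(2,2): S=72.7650. Δ = (V_up−V_dn)/(S_up−S_dn) = (76.4033−66.9438)/(76.4032−66.9438) = 1.0000. V = [p*·76.4033 + (1−p*)·66.9438]/1.02 = 72.7650. B = V − Δ·S = 0.0000.
(1,0): S=60.7200. Δ = (V_up−V_dn)/(S_up−S_dn) = (63.7560−44.2349)/(63.7560−55.8624) = 2.4730. V = [p*·63.7560 + (1−p*)·44.2349]/1.02 = 58.0894. B = V − Δ·S = -92.0727.
(1,1): S=69.3000. Δ = (V_up−V_dn)/(S_up−S_dn) = (72.7650−63.7560)/(72.7650−63.7560) = 1.0000. V = [p*·72.7650 + (1−p*)·63.7560]/1.02 = 69.3000. B = V − Δ·S = 0.0000.
(0,0): S=66.0000. Δ = (V_up−V_dn)/(S_up−S_dn) = (69.3000−58.0894)/(69.3000−60.7200) = 1.3066. V = [p*·69.3000 + (1−p*)·58.0894]/1.02 = 65.4048. B = V − Δ·S = -20.8309.
The time-0 hedge costs 65.4048, which is the no-arbitrage price.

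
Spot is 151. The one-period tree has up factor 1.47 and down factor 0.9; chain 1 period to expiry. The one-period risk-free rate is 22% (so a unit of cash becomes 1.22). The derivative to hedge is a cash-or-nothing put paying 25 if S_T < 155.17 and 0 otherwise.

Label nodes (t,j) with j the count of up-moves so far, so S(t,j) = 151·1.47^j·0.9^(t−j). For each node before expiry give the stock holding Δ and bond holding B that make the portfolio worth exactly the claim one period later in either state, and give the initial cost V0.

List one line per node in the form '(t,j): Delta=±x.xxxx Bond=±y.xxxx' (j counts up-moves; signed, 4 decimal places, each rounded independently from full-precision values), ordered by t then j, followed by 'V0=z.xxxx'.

(0,0): Delta=-0.2905 Bond=52.8473
V0=8.9876

Risk-neutral probability p* = (R−d)/(u−d) = (1.22−0.9)/(1.47−0.9) = 0.5614.
Terminal values V(1,·): V(1,0)=25.0000, V(1,1)=0.0000
Node (0,0) S=151.0000: V=(p*·0.0000+(1−p*)·25.0000)/1.22=8.9876; Δ=(0.0000−25.0000)/(221.9700−135.9000)=-0.2905; B=V−Δ·S=52.8473
Check: Δ(0,0)·S0 + B(0,0) = 8.9876 = V0.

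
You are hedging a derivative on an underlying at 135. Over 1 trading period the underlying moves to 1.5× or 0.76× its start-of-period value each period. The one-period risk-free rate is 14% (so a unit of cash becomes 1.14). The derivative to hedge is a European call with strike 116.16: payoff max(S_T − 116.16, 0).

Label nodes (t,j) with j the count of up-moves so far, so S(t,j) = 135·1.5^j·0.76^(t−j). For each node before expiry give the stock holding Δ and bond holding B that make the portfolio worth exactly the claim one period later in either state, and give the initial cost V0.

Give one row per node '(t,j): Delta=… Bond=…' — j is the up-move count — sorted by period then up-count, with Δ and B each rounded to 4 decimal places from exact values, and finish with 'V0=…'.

The replicating-portfolio and risk-neutral prices coincide; use p* = (1.14−0.76)/(1.5−0.76) = 0.5135 for the latter.
Payoff layer (t=1): V(1,0)=0.0000, V(1,1)=86.3400
  t=0,j=0: stock 135.0000 → up 202.5000 (V=86.3400), down 102.6000 (V=0.0000). Price 38.8919; hedge Δ=0.8643, bond B=-77.7838.
Self-financing check: at every node Δ·S+B equals the discounted successor values.

(0,0): Delta=0.8643 Bond=-77.7838
V0=38.8919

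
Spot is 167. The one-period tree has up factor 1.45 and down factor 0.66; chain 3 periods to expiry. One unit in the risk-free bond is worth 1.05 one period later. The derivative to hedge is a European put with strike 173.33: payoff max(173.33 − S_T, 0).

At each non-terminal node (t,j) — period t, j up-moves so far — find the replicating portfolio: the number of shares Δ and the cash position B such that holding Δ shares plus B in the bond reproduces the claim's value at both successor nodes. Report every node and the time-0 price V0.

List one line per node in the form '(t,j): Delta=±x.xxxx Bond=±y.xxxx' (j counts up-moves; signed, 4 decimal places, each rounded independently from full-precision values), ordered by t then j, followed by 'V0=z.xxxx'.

(0,0): Delta=-0.3345 Bond=92.1658
(1,0): Delta=-0.6846 Bond=135.3658
(1,1): Delta=-0.1710 Bond=57.1928
(2,0): Delta=-1.0000 Bond=165.0762
(2,1): Delta=-0.5374 Bond=118.6036
(2,2): Delta=0.0000 Bond=0.0000
V0=36.3060

Since d<R<u, set p* = (R−d)/(u−d) = 0.4937; price each node as the discounted p*-expectation of its children.
Terminal values V(3,·): V(3,0)=125.3182, V(3,1)=67.8495, V(3,2)=0.0000, V(3,3)=0.0000
Node (2,0) S=72.7452: V=(p*·67.8495+(1−p*)·125.3182)/1.05=92.3310; Δ=(67.8495−125.3182)/(105.4805−48.0118)=-1.0000; B=V−Δ·S=165.0762
Node (2,1) S=159.8190: V=(p*·0.0000+(1−p*)·67.8495)/1.05=32.7182; Δ=(0.0000−67.8495)/(231.7376−105.4805)=-0.5374; B=V−Δ·S=118.6036
Node (2,2) S=351.1175: V=(p*·0.0000+(1−p*)·0.0000)/1.05=0.0000; Δ=(0.0000−0.0000)/(509.1204−231.7376)=0.0000; B=V−Δ·S=0.0000
Node (1,0) S=110.2200: V=(p*·32.7182+(1−p*)·92.3310)/1.05=59.9066; Δ=(32.7182−92.3310)/(159.8190−72.7452)=-0.6846; B=V−Δ·S=135.3658
Node (1,1) S=242.1500: V=(p*·0.0000+(1−p*)·32.7182)/1.05=15.7773; Δ=(0.0000−32.7182)/(351.1175−159.8190)=-0.1710; B=V−Δ·S=57.1928
Node (0,0) S=167.0000: V=(p*·15.7773+(1−p*)·59.9066)/1.05=36.3060; Δ=(15.7773−59.9066)/(242.1500−110.2200)=-0.3345; B=V−Δ·S=92.1658
Root portfolio cost Δ·167+B reproduces V0=36.3060.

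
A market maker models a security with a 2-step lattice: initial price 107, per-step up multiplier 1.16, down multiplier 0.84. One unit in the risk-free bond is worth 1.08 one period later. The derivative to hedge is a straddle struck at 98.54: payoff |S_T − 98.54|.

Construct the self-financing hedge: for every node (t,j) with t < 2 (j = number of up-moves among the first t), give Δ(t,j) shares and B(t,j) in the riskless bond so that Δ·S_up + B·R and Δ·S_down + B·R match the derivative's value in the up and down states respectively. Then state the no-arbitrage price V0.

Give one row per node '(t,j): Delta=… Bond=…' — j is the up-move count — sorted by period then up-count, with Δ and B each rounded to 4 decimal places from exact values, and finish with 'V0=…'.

(0,0): Delta=0.6885 Bond=-48.6785
(1,0): Delta=-0.6022 Bond=63.4313
(1,1): Delta=1.0000 Bond=-91.2407
V0=24.9871

Since d<R<u, set p* = (R−d)/(u−d) = 0.7500; price each node as the discounted p*-expectation of its children.
Payoff layer (t=2): V(2,0)=23.0408, V(2,1)=5.7208, V(2,2)=45.4392
(1,0): S=89.8800. Δ = (V_up−V_dn)/(S_up−S_dn) = (5.7208−23.0408)/(104.2608−75.4992) = -0.6022. V = [p*·5.7208 + (1−p*)·23.0408]/1.08 = 9.3063. B = V − Δ·S = 63.4313.
(1,1): S=124.1200. Δ = (V_up−V_dn)/(S_up−S_dn) = (45.4392−5.7208)/(143.9792−104.2608) = 1.0000. V = [p*·45.4392 + (1−p*)·5.7208]/1.08 = 32.8793. B = V − Δ·S = -91.2407.
(0,0): S=107.0000. Δ = (V_up−V_dn)/(S_up−S_dn) = (32.8793−9.3063)/(124.1200−89.8800) = 0.6885. V = [p*·32.8793 + (1−p*)·9.3063]/1.08 = 24.9871. B = V − Δ·S = -48.6785.
Check: Δ(0,0)·S0 + B(0,0) = 24.9871 = V0.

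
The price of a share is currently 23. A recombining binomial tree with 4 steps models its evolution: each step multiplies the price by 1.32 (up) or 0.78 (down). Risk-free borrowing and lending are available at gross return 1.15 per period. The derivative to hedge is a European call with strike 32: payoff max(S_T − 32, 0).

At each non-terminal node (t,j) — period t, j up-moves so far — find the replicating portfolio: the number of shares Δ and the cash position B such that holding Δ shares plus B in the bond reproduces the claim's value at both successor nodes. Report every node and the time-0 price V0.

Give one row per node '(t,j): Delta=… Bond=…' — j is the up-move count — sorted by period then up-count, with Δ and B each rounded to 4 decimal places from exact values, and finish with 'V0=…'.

Since d<R<u, set p* = (R−d)/(u−d) = 0.6852; price each node as the discounted p*-expectation of its children.
Payoff layer (t=4): V(4,0)=0.0000, V(4,1)=0.0000, V(4,2)=0.0000, V(4,3)=9.2614, V(4,4)=37.8270
  t=3,j=0: stock 10.9147 → up 14.4074 (V=0.0000), down 8.5135 (V=0.0000). Price 0.0000; hedge Δ=0.0000, bond B=0.0000.
  t=3,j=1: stock 18.4710 → up 24.3818 (V=0.0000), down 14.4074 (V=0.0000). Price 0.0000; hedge Δ=0.0000, bond B=0.0000.
  t=3,j=2: stock 31.2587 → up 41.2614 (V=9.2614), down 24.3818 (V=0.0000). Price 5.5181; hedge Δ=0.5487, bond B=-11.6327.
  t=3,j=3: stock 52.8993 → up 69.8270 (V=37.8270), down 41.2614 (V=9.2614). Price 25.0732; hedge Δ=1.0000, bond B=-27.8261.
  t=2,j=0: stock 13.9932 → up 18.4710 (V=0.0000), down 10.9147 (V=0.0000). Price 0.0000; hedge Δ=0.0000, bond B=0.0000.
  t=2,j=1: stock 23.6808 → up 31.2587 (V=5.5181), down 18.4710 (V=0.0000). Price 3.2877; hedge Δ=0.4315, bond B=-6.9309.
  t=2,j=2: stock 40.0752 → up 52.8993 (V=25.0732), down 31.2587 (V=5.5181). Price 16.4495; hedge Δ=0.9036, bond B=-19.7636.
  t=1,j=0: stock 17.9400 → up 23.6808 (V=3.2877), down 13.9932 (V=0.0000). Price 1.9589; hedge Δ=0.3394, bond B=-4.1295.
  t=1,j=1: stock 30.3600 → up 40.0752 (V=16.4495), down 23.6808 (V=3.2877). Price 10.7009; hedge Δ=0.8028, bond B=-13.6728.
  t=0,j=0: stock 23.0000 → up 30.3600 (V=10.7009), down 17.9400 (V=1.9589). Price 6.9120; hedge Δ=0.7039, bond B=-9.2769.
Root portfolio cost Δ·23+B reproduces V0=6.9120.

(0,0): Delta=0.7039 Bond=-9.2769
(1,0): Delta=0.3394 Bond=-4.1295
(1,1): Delta=0.8028 Bond=-13.6728
(2,0): Delta=0.0000 Bond=0.0000
(2,1): Delta=0.4315 Bond=-6.9309
(2,2): Delta=0.9036 Bond=-19.7636
(3,0): Delta=0.0000 Bond=0.0000
(3,1): Delta=0.0000 Bond=0.0000
(3,2): Delta=0.5487 Bond=-11.6327
(3,3): Delta=1.0000 Bond=-27.8261
V0=6.9120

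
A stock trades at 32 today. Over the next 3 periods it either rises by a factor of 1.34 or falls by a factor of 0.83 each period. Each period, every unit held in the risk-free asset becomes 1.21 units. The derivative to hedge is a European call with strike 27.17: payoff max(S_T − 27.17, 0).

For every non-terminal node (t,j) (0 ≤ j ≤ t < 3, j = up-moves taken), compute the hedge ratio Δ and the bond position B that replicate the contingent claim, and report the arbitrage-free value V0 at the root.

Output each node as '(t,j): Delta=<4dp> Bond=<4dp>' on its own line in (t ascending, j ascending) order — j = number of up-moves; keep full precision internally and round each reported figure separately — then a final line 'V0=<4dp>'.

(0,0): Delta=0.9759 Bond=-14.4817
(1,0): Delta=0.8620 Bond=-14.4987
(1,1): Delta=1.0000 Bond=-18.5575
(2,0): Delta=0.2108 Bond=-3.1877
(2,1): Delta=1.0000 Bond=-22.4545
(2,2): Delta=1.0000 Bond=-22.4545
V0=16.7462

Since d<R<u, set p* = (R−d)/(u−d) = 0.7451; price each node as the discounted p*-expectation of its children.
At expiry t=3: V(3,0)=0.0000, V(3,1)=2.3700, V(3,2)=20.5211, V(3,3)=49.8253
  t=2,j=0: stock 22.0448 → up 29.5400 (V=2.3700), down 18.2972 (V=0.0000). Price 1.4594; hedge Δ=0.2108, bond B=-3.1877.
  t=2,j=1: stock 35.5904 → up 47.6911 (V=20.5211), down 29.5400 (V=2.3700). Price 13.1359; hedge Δ=1.0000, bond B=-22.4545.
  t=2,j=2: stock 57.4592 → up 76.9953 (V=49.8253), down 47.6911 (V=20.5211). Price 35.0047; hedge Δ=1.0000, bond B=-22.4545.
  t=1,j=0: stock 26.5600 → up 35.5904 (V=13.1359), down 22.0448 (V=1.4594). Price 8.3963; hedge Δ=0.8620, bond B=-14.4987.
  t=1,j=1: stock 42.8800 → up 57.4592 (V=35.0047), down 35.5904 (V=13.1359). Price 24.3225; hedge Δ=1.0000, bond B=-18.5575.
  t=0,j=0: stock 32.0000 → up 42.8800 (V=24.3225), down 26.5600 (V=8.3963). Price 16.7462; hedge Δ=0.9759, bond B=-14.4817.
Root portfolio cost Δ·32+B reproduces V0=16.7462.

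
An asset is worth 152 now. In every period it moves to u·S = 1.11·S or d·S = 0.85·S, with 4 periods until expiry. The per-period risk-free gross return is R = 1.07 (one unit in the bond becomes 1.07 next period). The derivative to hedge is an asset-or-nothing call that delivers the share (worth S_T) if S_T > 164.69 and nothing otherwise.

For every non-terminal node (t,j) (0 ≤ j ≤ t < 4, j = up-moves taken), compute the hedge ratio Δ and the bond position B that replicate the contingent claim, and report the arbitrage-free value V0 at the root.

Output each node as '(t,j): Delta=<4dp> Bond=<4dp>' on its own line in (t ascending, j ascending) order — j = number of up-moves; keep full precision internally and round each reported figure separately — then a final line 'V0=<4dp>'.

Since d<R<u, set p* = (R−d)/(u−d) = 0.8462; price each node as the discounted p*-expectation of its children.
Terminal values V(4,·): V(4,0)=0.0000, V(4,1)=0.0000, V(4,2)=0.0000, V(4,3)=176.6979, V(4,4)=230.7467
  t=3,j=0: stock 93.3470 → up 103.6152 (V=0.0000), down 79.3449 (V=0.0000). Price 0.0000; hedge Δ=0.0000, bond B=0.0000.
  t=3,j=1: stock 121.9002 → up 135.3092 (V=0.0000), down 103.6152 (V=0.0000). Price 0.0000; hedge Δ=0.0000, bond B=0.0000.
  t=3,j=2: stock 159.1873 → up 176.6979 (V=176.6979), down 135.3092 (V=0.0000). Price 139.7324; hedge Δ=4.2692, bond B=-539.8750.
  t=3,j=3: stock 207.8799 → up 230.7467 (V=230.7467), down 176.6979 (V=176.6979). Price 207.8799; hedge Δ=1.0000, bond B=0.0000.
  t=2,j=0: stock 109.8200 → up 121.9002 (V=0.0000), down 93.3470 (V=0.0000). Price 0.0000; hedge Δ=0.0000, bond B=0.0000.
  t=2,j=1: stock 143.4120 → up 159.1873 (V=139.7324), down 121.9002 (V=0.0000). Price 110.5001; hedge Δ=3.7475, bond B=-426.9321.
  t=2,j=2: stock 187.2792 → up 207.8799 (V=207.8799), down 159.1873 (V=139.7324). Price 184.4819; hedge Δ=1.3995, bond B=-77.6240.
  t=1,j=0: stock 129.2000 → up 143.4120 (V=110.5001), down 109.8200 (V=0.0000). Price 87.3832; hedge Δ=3.2895, bond B=-337.6170.
  t=1,j=1: stock 168.7200 → up 187.2792 (V=184.4819), down 143.4120 (V=110.5001). Price 161.7758; hedge Δ=1.6865, bond B=-122.7698.
  t=0,j=0: stock 152.0000 → up 168.7200 (V=161.7758), down 129.2000 (V=87.3832). Price 140.4961; hedge Δ=1.8824, bond B=-145.6292.
Check: Δ(0,0)·S0 + B(0,0) = 140.4961 = V0.

(0,0): Delta=1.8824 Bond=-145.6292
(1,0): Delta=3.2895 Bond=-337.6170
(1,1): Delta=1.6865 Bond=-122.7698
(2,0): Delta=0.0000 Bond=0.0000
(2,1): Delta=3.7475 Bond=-426.9321
(2,2): Delta=1.3995 Bond=-77.6240
(3,0): Delta=0.0000 Bond=0.0000
(3,1): Delta=0.0000 Bond=0.0000
(3,2): Delta=4.2692 Bond=-539.8750
(3,3): Delta=1.0000 Bond=0.0000
V0=140.4961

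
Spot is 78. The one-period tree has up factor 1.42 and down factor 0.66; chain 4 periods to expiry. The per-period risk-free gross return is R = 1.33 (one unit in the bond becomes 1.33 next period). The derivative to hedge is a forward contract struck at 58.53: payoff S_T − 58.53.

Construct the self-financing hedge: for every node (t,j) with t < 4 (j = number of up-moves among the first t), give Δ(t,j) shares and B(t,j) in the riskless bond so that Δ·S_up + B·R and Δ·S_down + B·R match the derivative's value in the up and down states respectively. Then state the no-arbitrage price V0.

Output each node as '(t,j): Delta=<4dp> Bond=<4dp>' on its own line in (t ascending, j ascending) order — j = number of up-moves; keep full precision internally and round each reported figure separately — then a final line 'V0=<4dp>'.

Under the risk-neutral measure, an up-move has probability p* = (R−d)/(u−d) = 0.8816 and values discount at R = 1.33.
Terminal values V(4,·): V(4,0)=-43.7297, V(4,1)=-26.6869, V(4,2)=9.9808, V(4,3)=88.8721, V(4,4)=258.6078
Node (3,0) S=22.4247: V=(p*·-26.6869+(1−p*)·-43.7297)/1.33=-21.5828; Δ=(-26.6869−-43.7297)/(31.8431−14.8003)=1.0000; B=V−Δ·S=-44.0075
Node (3,1) S=48.2471: V=(p*·9.9808+(1−p*)·-26.6869)/1.33=4.2395; Δ=(9.9808−-26.6869)/(68.5108−31.8431)=1.0000; B=V−Δ·S=-44.0075
Node (3,2) S=103.8043: V=(p*·88.8721+(1−p*)·9.9808)/1.33=59.7968; Δ=(88.8721−9.9808)/(147.4021−68.5108)=1.0000; B=V−Δ·S=-44.0075
Node (3,3) S=223.3365: V=(p*·258.6078+(1−p*)·88.8721)/1.33=179.3289; Δ=(258.6078−88.8721)/(317.1378−147.4021)=1.0000; B=V−Δ·S=-44.0075
Node (2,0) S=33.9768: V=(p*·4.2395+(1−p*)·-21.5828)/1.33=0.8884; Δ=(4.2395−-21.5828)/(48.2471−22.4247)=1.0000; B=V−Δ·S=-33.0884
Node (2,1) S=73.1016: V=(p*·59.7968+(1−p*)·4.2395)/1.33=40.0132; Δ=(59.7968−4.2395)/(103.8043−48.2471)=1.0000; B=V−Δ·S=-33.0884
Node (2,2) S=157.2792: V=(p*·179.3289+(1−p*)·59.7968)/1.33=124.1908; Δ=(179.3289−59.7968)/(223.3365−103.8043)=1.0000; B=V−Δ·S=-33.0884
Node (1,0) S=51.4800: V=(p*·40.0132+(1−p*)·0.8884)/1.33=26.6015; Δ=(40.0132−0.8884)/(73.1016−33.9768)=1.0000; B=V−Δ·S=-24.8785
Node (1,1) S=110.7600: V=(p*·124.1908+(1−p*)·40.0132)/1.33=85.8815; Δ=(124.1908−40.0132)/(157.2792−73.1016)=1.0000; B=V−Δ·S=-24.8785
Node (0,0) S=78.0000: V=(p*·85.8815+(1−p*)·26.6015)/1.33=59.2944; Δ=(85.8815−26.6015)/(110.7600−51.4800)=1.0000; B=V−Δ·S=-18.7056
Root portfolio cost Δ·78+B reproduces V0=59.2944.

(0,0): Delta=1.0000 Bond=-18.7056
(1,0): Delta=1.0000 Bond=-24.8785
(1,1): Delta=1.0000 Bond=-24.8785
(2,0): Delta=1.0000 Bond=-33.0884
(2,1): Delta=1.0000 Bond=-33.0884
(2,2): Delta=1.0000 Bond=-33.0884
(3,0): Delta=1.0000 Bond=-44.0075
(3,1): Delta=1.0000 Bond=-44.0075
(3,2): Delta=1.0000 Bond=-44.0075
(3,3): Delta=1.0000 Bond=-44.0075
V0=59.2944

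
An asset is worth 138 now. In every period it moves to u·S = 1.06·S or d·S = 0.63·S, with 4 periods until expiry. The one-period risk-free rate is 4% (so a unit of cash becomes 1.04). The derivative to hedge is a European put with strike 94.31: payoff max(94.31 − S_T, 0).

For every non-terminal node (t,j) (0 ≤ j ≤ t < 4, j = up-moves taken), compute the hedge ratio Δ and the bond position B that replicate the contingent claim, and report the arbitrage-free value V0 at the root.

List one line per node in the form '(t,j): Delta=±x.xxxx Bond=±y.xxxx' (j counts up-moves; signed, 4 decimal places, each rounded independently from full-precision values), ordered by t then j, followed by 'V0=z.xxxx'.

(0,0): Delta=-0.0646 Bond=9.2662
(1,0): Delta=-0.7923 Bond=72.9034
(1,1): Delta=-0.0435 Bond=6.5507
(2,0): Delta=-1.0000 Bond=87.1949
(2,1): Delta=-0.7863 Bond=75.2647
(2,2): Delta=-0.0220 Bond=3.4736
(3,0): Delta=-1.0000 Bond=90.6827
(3,1): Delta=-1.0000 Bond=90.6827
(3,2): Delta=-0.7801 Bond=77.6700
(3,3): Delta=0.0000 Bond=0.0000
V0=0.3498

No-arbitrage ⇒ martingale measure with p* = (R−d)/(u−d) = 0.9535.
At expiry t=4: V(4,0)=72.5709, V(4,1)=57.7331, V(4,2)=32.7680, V(4,3)=0.0000, V(4,4)=0.0000
  t=3,j=0: stock 34.5065 → up 36.5769 (V=57.7331), down 21.7391 (V=72.5709). Price 56.1762; hedge Δ=-1.0000, bond B=90.6827.
  t=3,j=1: stock 58.0585 → up 61.5420 (V=32.7680), down 36.5769 (V=57.7331). Price 32.6242; hedge Δ=-1.0000, bond B=90.6827.
  t=3,j=2: stock 97.6858 → up 103.5469 (V=0.0000), down 61.5420 (V=32.7680). Price 1.4655; hedge Δ=-0.7801, bond B=77.6700.
  t=3,j=3: stock 164.3602 → up 174.2218 (V=0.0000), down 103.5469 (V=0.0000). Price 0.0000; hedge Δ=0.0000, bond B=0.0000.
  t=2,j=0: stock 54.7722 → up 58.0585 (V=32.6242), down 34.5065 (V=56.1762). Price 32.4227; hedge Δ=-1.0000, bond B=87.1949.
  t=2,j=1: stock 92.1564 → up 97.6858 (V=1.4655), down 58.0585 (V=32.6242). Price 2.8026; hedge Δ=-0.7863, bond B=75.2647.
  t=2,j=2: stock 155.0568 → up 164.3602 (V=0.0000), down 97.6858 (V=1.4655). Price 0.0655; hedge Δ=-0.0220, bond B=3.4736.
  t=1,j=0: stock 86.9400 → up 92.1564 (V=2.8026), down 54.7722 (V=32.4227). Price 4.0195; hedge Δ=-0.7923, bond B=72.9034.
  t=1,j=1: stock 146.2800 → up 155.0568 (V=0.0655), down 92.1564 (V=2.8026). Price 0.1854; hedge Δ=-0.0435, bond B=6.5507.
  t=0,j=0: stock 138.0000 → up 146.2800 (V=0.1854), down 86.9400 (V=4.0195). Price 0.3498; hedge Δ=-0.0646, bond B=9.2662.
Check: Δ(0,0)·S0 + B(0,0) = 0.3498 = V0.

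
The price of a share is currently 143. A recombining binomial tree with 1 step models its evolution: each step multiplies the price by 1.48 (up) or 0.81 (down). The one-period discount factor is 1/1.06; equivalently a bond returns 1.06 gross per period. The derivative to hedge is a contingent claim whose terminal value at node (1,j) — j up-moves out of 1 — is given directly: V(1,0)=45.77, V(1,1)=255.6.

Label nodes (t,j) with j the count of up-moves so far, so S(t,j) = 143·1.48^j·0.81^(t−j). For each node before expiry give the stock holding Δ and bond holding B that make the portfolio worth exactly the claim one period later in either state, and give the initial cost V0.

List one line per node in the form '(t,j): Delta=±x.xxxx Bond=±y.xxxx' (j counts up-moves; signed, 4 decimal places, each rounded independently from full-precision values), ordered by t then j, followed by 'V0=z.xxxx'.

No-arbitrage ⇒ martingale measure with p* = (R−d)/(u−d) = 0.3731.
Terminal payoffs: V(1,0)=45.7700, V(1,1)=255.6000
  t=0,j=0: stock 143.0000 → up 211.6400 (V=255.6000), down 115.8300 (V=45.7700). Price 117.0422; hedge Δ=2.1901, bond B=-196.1369.
Root portfolio cost Δ·143+B reproduces V0=117.0422.

(0,0): Delta=2.1901 Bond=-196.1369
V0=117.0422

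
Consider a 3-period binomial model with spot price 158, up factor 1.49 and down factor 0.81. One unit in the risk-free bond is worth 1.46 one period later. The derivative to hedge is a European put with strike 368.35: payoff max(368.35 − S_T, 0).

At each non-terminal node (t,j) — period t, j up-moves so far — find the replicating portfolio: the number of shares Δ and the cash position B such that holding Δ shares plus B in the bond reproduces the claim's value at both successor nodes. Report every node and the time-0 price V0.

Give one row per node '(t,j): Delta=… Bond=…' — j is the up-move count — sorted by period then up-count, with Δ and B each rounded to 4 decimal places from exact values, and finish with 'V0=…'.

Since d<R<u, set p* = (R−d)/(u−d) = 0.9559; price each node as the discounted p*-expectation of its children.
Payoff layer (t=3): V(3,0)=284.3823, V(3,1)=213.8909, V(3,2)=84.2216, V(3,3)=0.0000
Node (2,0) S=103.6638: V=(p*·213.8909+(1−p*)·284.3823)/1.46=148.6307; Δ=(213.8909−284.3823)/(154.4591−83.9677)=-1.0000; B=V−Δ·S=252.2945
Node (2,1) S=190.6902: V=(p*·84.2216+(1−p*)·213.8909)/1.46=61.6043; Δ=(84.2216−213.8909)/(284.1284−154.4591)=-1.0000; B=V−Δ·S=252.2945
Node (2,2) S=350.7758: V=(p*·0.0000+(1−p*)·84.2216)/1.46=2.5450; Δ=(0.0000−84.2216)/(522.6559−284.1284)=-0.3531; B=V−Δ·S=126.4003
Node (1,0) S=127.9800: V=(p*·61.6043+(1−p*)·148.6307)/1.46=44.8245; Δ=(61.6043−148.6307)/(190.6902−103.6638)=-1.0000; B=V−Δ·S=172.8045
Node (1,1) S=235.4200: V=(p*·2.5450+(1−p*)·61.6043)/1.46=3.5278; Δ=(2.5450−61.6043)/(350.7758−190.6902)=-0.3689; B=V−Δ·S=90.3797
Node (0,0) S=158.0000: V=(p*·3.5278+(1−p*)·44.8245)/1.46=3.6642; Δ=(3.5278−44.8245)/(235.4200−127.9800)=-0.3844; B=V−Δ·S=64.3946
Each (Δ,B) replicates both successor values, so the strategy is self-financing and V0 is arbitrage-free.

(0,0): Delta=-0.3844 Bond=64.3946
(1,0): Delta=-1.0000 Bond=172.8045
(1,1): Delta=-0.3689 Bond=90.3797
(2,0): Delta=-1.0000 Bond=252.2945
(2,1): Delta=-1.0000 Bond=252.2945
(2,2): Delta=-0.3531 Bond=126.4003
V0=3.6642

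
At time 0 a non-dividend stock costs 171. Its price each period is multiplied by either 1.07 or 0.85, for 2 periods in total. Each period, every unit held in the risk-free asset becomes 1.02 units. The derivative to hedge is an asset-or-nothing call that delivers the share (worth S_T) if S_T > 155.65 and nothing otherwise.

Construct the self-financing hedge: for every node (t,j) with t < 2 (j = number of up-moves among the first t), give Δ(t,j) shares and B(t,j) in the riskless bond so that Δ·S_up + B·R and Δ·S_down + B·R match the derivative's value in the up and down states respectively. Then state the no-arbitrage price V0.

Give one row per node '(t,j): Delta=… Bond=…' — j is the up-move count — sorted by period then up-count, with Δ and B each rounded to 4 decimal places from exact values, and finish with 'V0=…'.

Risk-neutral probability p* = (R−d)/(u−d) = (1.02−0.85)/(1.07−0.85) = 0.7727.
Terminal values V(2,·): V(2,0)=0.0000, V(2,1)=0.0000, V(2,2)=195.7779
(1,0): S=145.3500. Δ = (V_up−V_dn)/(S_up−S_dn) = (0.0000−0.0000)/(155.5245−123.5475) = 0.0000. V = [p*·0.0000 + (1−p*)·0.0000]/1.02 = 0.0000. B = V − Δ·S = 0.0000.
(1,1): S=182.9700. Δ = (V_up−V_dn)/(S_up−S_dn) = (195.7779−0.0000)/(195.7779−155.5245) = 4.8636. V = [p*·195.7779 + (1−p*)·0.0000]/1.02 = 148.3166. B = V − Δ·S = -741.5830.
(0,0): S=171.0000. Δ = (V_up−V_dn)/(S_up−S_dn) = (148.3166−0.0000)/(182.9700−145.3500) = 3.9425. V = [p*·148.3166 + (1−p*)·0.0000]/1.02 = 112.3611. B = V − Δ·S = -561.8053.
Self-financing check: at every node Δ·S+B equals the discounted successor values.

(0,0): Delta=3.9425 Bond=-561.8053
(1,0): Delta=0.0000 Bond=0.0000
(1,1): Delta=4.8636 Bond=-741.5830
V0=112.3611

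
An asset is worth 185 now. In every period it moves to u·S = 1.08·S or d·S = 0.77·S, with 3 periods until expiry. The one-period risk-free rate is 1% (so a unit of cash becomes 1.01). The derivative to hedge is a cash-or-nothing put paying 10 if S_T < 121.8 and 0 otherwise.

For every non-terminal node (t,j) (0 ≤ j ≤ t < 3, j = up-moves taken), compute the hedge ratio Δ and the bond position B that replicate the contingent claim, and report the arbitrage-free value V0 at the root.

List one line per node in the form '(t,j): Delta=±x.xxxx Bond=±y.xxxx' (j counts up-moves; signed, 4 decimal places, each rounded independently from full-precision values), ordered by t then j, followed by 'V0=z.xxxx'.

Since d<R<u, set p* = (R−d)/(u−d) = 0.7742; price each node as the discounted p*-expectation of its children.
Terminal values V(3,·): V(3,0)=10.0000, V(3,1)=10.0000, V(3,2)=0.0000, V(3,3)=0.0000
(2,0): S=109.6865. Δ = (V_up−V_dn)/(S_up−S_dn) = (10.0000−10.0000)/(118.4614−84.4586) = 0.0000. V = [p*·10.0000 + (1−p*)·10.0000]/1.01 = 9.9010. B = V − Δ·S = 9.9010.
(2,1): S=153.8460. Δ = (V_up−V_dn)/(S_up−S_dn) = (0.0000−10.0000)/(166.1537−118.4614) = -0.2097. V = [p*·0.0000 + (1−p*)·10.0000]/1.01 = 2.2357. B = V − Δ·S = 34.4938.
(2,2): S=215.7840. Δ = (V_up−V_dn)/(S_up−S_dn) = (0.0000−0.0000)/(233.0467−166.1537) = 0.0000. V = [p*·0.0000 + (1−p*)·0.0000]/1.01 = 0.0000. B = V − Δ·S = 0.0000.
(1,0): S=142.4500. Δ = (V_up−V_dn)/(S_up−S_dn) = (2.2357−9.9010)/(153.8460−109.6865) = -0.1736. V = [p*·2.2357 + (1−p*)·9.9010]/1.01 = 3.9273. B = V − Δ·S = 28.6540.
(1,1): S=199.8000. Δ = (V_up−V_dn)/(S_up−S_dn) = (0.0000−2.2357)/(215.7840−153.8460) = -0.0361. V = [p*·0.0000 + (1−p*)·2.2357]/1.01 = 0.4998. B = V − Δ·S = 7.7118.
(0,0): S=185.0000. Δ = (V_up−V_dn)/(S_up−S_dn) = (0.4998−3.9273)/(199.8000−142.4500) = -0.0598. V = [p*·0.4998 + (1−p*)·3.9273]/1.01 = 1.2612. B = V − Δ·S = 12.3175.
The time-0 hedge costs 1.2612, which is the no-arbitrage price.

(0,0): Delta=-0.0598 Bond=12.3175
(1,0): Delta=-0.1736 Bond=28.6540
(1,1): Delta=-0.0361 Bond=7.7118
(2,0): Delta=0.0000 Bond=9.9010
(2,1): Delta=-0.2097 Bond=34.4938
(2,2): Delta=0.0000 Bond=0.0000
V0=1.2612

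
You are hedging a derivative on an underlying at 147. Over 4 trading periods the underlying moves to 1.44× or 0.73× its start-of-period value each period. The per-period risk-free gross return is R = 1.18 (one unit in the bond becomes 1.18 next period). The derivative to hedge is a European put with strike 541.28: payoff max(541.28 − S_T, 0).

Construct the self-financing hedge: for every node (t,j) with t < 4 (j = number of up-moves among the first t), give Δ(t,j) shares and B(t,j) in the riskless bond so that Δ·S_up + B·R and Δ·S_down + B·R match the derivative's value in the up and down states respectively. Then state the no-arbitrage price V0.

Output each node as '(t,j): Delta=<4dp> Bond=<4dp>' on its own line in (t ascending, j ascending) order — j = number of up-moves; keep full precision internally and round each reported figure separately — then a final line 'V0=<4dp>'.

Under the risk-neutral measure, an up-move has probability p* = (R−d)/(u−d) = 0.6338 and values discount at R = 1.18.
Terminal values V(4,·): V(4,0)=499.5346, V(4,1)=458.9329, V(4,2)=378.8418, V(4,3)=220.8541, V(4,4)=0.0000
(3,0): S=57.1855. Δ = (V_up−V_dn)/(S_up−S_dn) = (458.9329−499.5346)/(82.3471−41.7454) = -1.0000. V = [p*·458.9329 + (1−p*)·499.5346]/1.18 = 401.5264. B = V − Δ·S = 458.7119.
(3,1): S=112.8043. Δ = (V_up−V_dn)/(S_up−S_dn) = (378.8418−458.9329)/(162.4382−82.3471) = -1.0000. V = [p*·378.8418 + (1−p*)·458.9329]/1.18 = 345.9076. B = V − Δ·S = 458.7119.
(3,2): S=222.5180. Δ = (V_up−V_dn)/(S_up−S_dn) = (220.8541−378.8418)/(320.4259−162.4382) = -1.0000. V = [p*·220.8541 + (1−p*)·378.8418]/1.18 = 236.1938. B = V − Δ·S = 458.7119.
(3,3): S=438.9396. Δ = (V_up−V_dn)/(S_up−S_dn) = (0.0000−220.8541)/(632.0731−320.4259) = -0.7087. V = [p*·0.0000 + (1−p*)·220.8541]/1.18 = 68.5391. B = V − Δ·S = 379.6011.
(2,0): S=78.3363. Δ = (V_up−V_dn)/(S_up−S_dn) = (345.9076−401.5264)/(112.8043−57.1855) = -1.0000. V = [p*·345.9076 + (1−p*)·401.5264]/1.18 = 310.4026. B = V − Δ·S = 388.7389.
(2,1): S=154.5264. Δ = (V_up−V_dn)/(S_up−S_dn) = (236.1938−345.9076)/(222.5180−112.8043) = -1.0000. V = [p*·236.1938 + (1−p*)·345.9076]/1.18 = 234.2125. B = V − Δ·S = 388.7389.
(2,2): S=304.8192. Δ = (V_up−V_dn)/(S_up−S_dn) = (68.5391−236.1938)/(438.9396−222.5180) = -0.7747. V = [p*·68.5391 + (1−p*)·236.1938]/1.18 = 110.1134. B = V − Δ·S = 346.2468.
(1,0): S=107.3100. Δ = (V_up−V_dn)/(S_up−S_dn) = (234.2125−310.4026)/(154.5264−78.3363) = -1.0000. V = [p*·234.2125 + (1−p*)·310.4026]/1.18 = 222.1297. B = V − Δ·S = 329.4397.
(1,1): S=211.6800. Δ = (V_up−V_dn)/(S_up−S_dn) = (110.1134−234.2125)/(304.8192−154.5264) = -0.8257. V = [p*·110.1134 + (1−p*)·234.2125]/1.18 = 131.8289. B = V − Δ·S = 306.6164.
(0,0): S=147.0000. Δ = (V_up−V_dn)/(S_up−S_dn) = (131.8289−222.1297)/(211.6800−107.3100) = -0.8652. V = [p*·131.8289 + (1−p*)·222.1297]/1.18 = 139.7431. B = V − Δ·S = 266.9273.
Check: Δ(0,0)·S0 + B(0,0) = 139.7431 = V0.

(0,0): Delta=-0.8652 Bond=266.9273
(1,0): Delta=-1.0000 Bond=329.4397
(1,1): Delta=-0.8257 Bond=306.6164
(2,0): Delta=-1.0000 Bond=388.7389
(2,1): Delta=-1.0000 Bond=388.7389
(2,2): Delta=-0.7747 Bond=346.2468
(3,0): Delta=-1.0000 Bond=458.7119
(3,1): Delta=-1.0000 Bond=458.7119
(3,2): Delta=-1.0000 Bond=458.7119
(3,3): Delta=-0.7087 Bond=379.6011
V0=139.7431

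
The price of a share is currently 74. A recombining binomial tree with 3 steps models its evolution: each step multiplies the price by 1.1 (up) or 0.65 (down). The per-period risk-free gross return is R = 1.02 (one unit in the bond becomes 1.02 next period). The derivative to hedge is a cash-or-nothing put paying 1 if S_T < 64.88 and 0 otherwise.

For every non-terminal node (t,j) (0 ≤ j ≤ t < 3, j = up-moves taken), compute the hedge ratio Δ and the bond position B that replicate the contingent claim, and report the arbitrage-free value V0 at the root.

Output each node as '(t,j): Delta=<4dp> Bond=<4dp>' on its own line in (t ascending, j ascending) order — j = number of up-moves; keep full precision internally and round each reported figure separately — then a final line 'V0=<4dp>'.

Under the risk-neutral measure, an up-move has probability p* = (R−d)/(u−d) = 0.8222 and values discount at R = 1.02.
Terminal payoffs: V(3,0)=1.0000, V(3,1)=1.0000, V(3,2)=1.0000, V(3,3)=0.0000
  t=2,j=0: stock 31.2650 → up 34.3915 (V=1.0000), down 20.3223 (V=1.0000). Price 0.9804; hedge Δ=0.0000, bond B=0.9804.
  t=2,j=1: stock 52.9100 → up 58.2010 (V=1.0000), down 34.3915 (V=1.0000). Price 0.9804; hedge Δ=0.0000, bond B=0.9804.
  t=2,j=2: stock 89.5400 → up 98.4940 (V=0.0000), down 58.2010 (V=1.0000). Price 0.1743; hedge Δ=-0.0248, bond B=2.3965.
  t=1,j=0: stock 48.1000 → up 52.9100 (V=0.9804), down 31.2650 (V=0.9804). Price 0.9612; hedge Δ=0.0000, bond B=0.9612.
  t=1,j=1: stock 81.4000 → up 89.5400 (V=0.1743), down 52.9100 (V=0.9804). Price 0.3114; hedge Δ=-0.0220, bond B=2.1027.
  t=0,j=0: stock 74.0000 → up 81.4000 (V=0.3114), down 48.1000 (V=0.9612). Price 0.4185; hedge Δ=-0.0195, bond B=1.8625.
Each (Δ,B) replicates both successor values, so the strategy is self-financing and V0 is arbitrage-free.

(0,0): Delta=-0.0195 Bond=1.8625
(1,0): Delta=0.0000 Bond=0.9612
(1,1): Delta=-0.0220 Bond=2.1027
(2,0): Delta=0.0000 Bond=0.9804
(2,1): Delta=0.0000 Bond=0.9804
(2,2): Delta=-0.0248 Bond=2.3965
V0=0.4185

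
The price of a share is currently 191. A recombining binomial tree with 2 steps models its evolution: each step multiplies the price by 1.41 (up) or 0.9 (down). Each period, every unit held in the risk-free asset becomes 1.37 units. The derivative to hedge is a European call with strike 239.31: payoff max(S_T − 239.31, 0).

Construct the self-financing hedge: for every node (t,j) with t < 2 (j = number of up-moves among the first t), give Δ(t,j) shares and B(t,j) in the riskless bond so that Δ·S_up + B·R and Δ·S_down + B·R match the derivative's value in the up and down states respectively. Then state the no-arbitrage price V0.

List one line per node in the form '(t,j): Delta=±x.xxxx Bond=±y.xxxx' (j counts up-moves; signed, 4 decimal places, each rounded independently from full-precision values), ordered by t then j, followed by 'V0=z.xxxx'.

No-arbitrage ⇒ martingale measure with p* = (R−d)/(u−d) = 0.9216.
Terminal payoffs: V(2,0)=0.0000, V(2,1)=3.0690, V(2,2)=140.4171
  t=1,j=0: stock 171.9000 → up 242.3790 (V=3.0690), down 154.7100 (V=0.0000). Price 2.0644; hedge Δ=0.0350, bond B=-3.9532.
  t=1,j=1: stock 269.3100 → up 379.7271 (V=140.4171), down 242.3790 (V=3.0690). Price 94.6312; hedge Δ=1.0000, bond B=-174.6788.
  t=0,j=0: stock 191.0000 → up 269.3100 (V=94.6312), down 171.9000 (V=2.0644). Price 63.7745; hedge Δ=0.9503, bond B=-117.7289.
The time-0 hedge costs 63.7745, which is the no-arbitrage price.

(0,0): Delta=0.9503 Bond=-117.7289
(1,0): Delta=0.0350 Bond=-3.9532
(1,1): Delta=1.0000 Bond=-174.6788
V0=63.7745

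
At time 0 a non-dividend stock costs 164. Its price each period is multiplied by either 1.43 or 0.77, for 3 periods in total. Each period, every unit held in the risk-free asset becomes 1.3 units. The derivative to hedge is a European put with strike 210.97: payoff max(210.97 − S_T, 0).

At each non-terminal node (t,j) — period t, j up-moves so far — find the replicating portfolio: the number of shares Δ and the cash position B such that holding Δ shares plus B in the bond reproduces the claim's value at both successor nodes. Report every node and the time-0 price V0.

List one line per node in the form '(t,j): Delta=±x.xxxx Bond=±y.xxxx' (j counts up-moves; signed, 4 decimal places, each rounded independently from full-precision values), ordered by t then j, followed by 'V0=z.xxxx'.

No-arbitrage ⇒ martingale measure with p* = (R−d)/(u−d) = 0.8030.
Terminal payoffs: V(3,0)=136.0986, V(3,1)=71.9231, V(3,2)=0.0000, V(3,3)=0.0000
Node (2,0) S=97.2356: V=(p*·71.9231+(1−p*)·136.0986)/1.3=65.0490; Δ=(71.9231−136.0986)/(139.0469−74.8714)=-1.0000; B=V−Δ·S=162.2846
Node (2,1) S=180.5804: V=(p*·0.0000+(1−p*)·71.9231)/1.3=10.8974; Δ=(0.0000−71.9231)/(258.2300−139.0469)=-0.6035; B=V−Δ·S=119.8718
Node (2,2) S=335.3636: V=(p*·0.0000+(1−p*)·0.0000)/1.3=0.0000; Δ=(0.0000−0.0000)/(479.5699−258.2300)=0.0000; B=V−Δ·S=0.0000
Node (1,0) S=126.2800: V=(p*·10.8974+(1−p*)·65.0490)/1.3=16.5874; Δ=(10.8974−65.0490)/(180.5804−97.2356)=-0.6497; B=V−Δ·S=98.6353
Node (1,1) S=234.5200: V=(p*·0.0000+(1−p*)·10.8974)/1.3=1.6511; Δ=(0.0000−10.8974)/(335.3636−180.5804)=-0.0704; B=V−Δ·S=18.1624
Node (0,0) S=164.0000: V=(p*·1.6511+(1−p*)·16.5874)/1.3=3.5332; Δ=(1.6511−16.5874)/(234.5200−126.2800)=-0.1380; B=V−Δ·S=26.1639
Each (Δ,B) replicates both successor values, so the strategy is self-financing and V0 is arbitrage-free.

(0,0): Delta=-0.1380 Bond=26.1639
(1,0): Delta=-0.6497 Bond=98.6353
(1,1): Delta=-0.0704 Bond=18.1624
(2,0): Delta=-1.0000 Bond=162.2846
(2,1): Delta=-0.6035 Bond=119.8718
(2,2): Delta=0.0000 Bond=0.0000
V0=3.5332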